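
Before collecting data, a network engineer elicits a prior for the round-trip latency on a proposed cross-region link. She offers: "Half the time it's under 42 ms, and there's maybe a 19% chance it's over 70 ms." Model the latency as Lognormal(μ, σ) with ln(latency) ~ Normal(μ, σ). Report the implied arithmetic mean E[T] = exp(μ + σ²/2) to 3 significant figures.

E[T] ≈ 49.7 ms

If T ~ Lognormal(μ,σ) then ln T ~ Normal(μ,σ), so the p-quantile of ln T is μ + z_p·σ.
ln(42) = 3.738 and ln(70) = 4.248; z_{0.5} = 0, z_{0.81} = 0.8779.
σ = (4.248 − 3.738)/(0.8779 − (0)) = 0.582.
μ = 3.738 − (0)·0.582 = 3.738.
E[T] = exp(μ + σ²/2) = exp(3.738 + 0.1693) = 49.7 ms.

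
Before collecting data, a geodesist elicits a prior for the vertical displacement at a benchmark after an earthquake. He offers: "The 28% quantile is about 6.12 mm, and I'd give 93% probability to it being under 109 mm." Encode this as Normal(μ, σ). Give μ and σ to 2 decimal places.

The p-quantile of Normal(μ,σ) is μ + z_p·σ, with z_{0.28} = -0.5828 and z_{0.93} = 1.476.
Eliminate σ: μ = (z₂·x₁ − z₁·x₂)/(z₂ − z₁) = (1.476·6.12 − (-0.5828)·109)/2.059 = 35.25.
Then σ = (x₂ − x₁)/(z₂ − z₁) = (109 − 6.12)/2.059 = 49.97.

μ = 35.25, σ = 49.97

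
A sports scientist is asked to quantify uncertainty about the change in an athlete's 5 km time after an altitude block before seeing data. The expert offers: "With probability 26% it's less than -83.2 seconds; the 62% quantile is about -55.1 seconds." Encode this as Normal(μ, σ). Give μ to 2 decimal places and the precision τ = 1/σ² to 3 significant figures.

μ = -64.15, τ = 0.00114

For Normal(μ,σ), the p-quantile is μ + z_p·σ. Here z_{0.26} = -0.6433, z_{0.62} = 0.3055.
So -83.2 = μ − 0.6433σ and -55.1 = μ + 0.3055σ.
Subtracting: σ = (-55.1 − -83.2)/(0.3055 − (-0.6433)) = 29.62.
Then μ = -83.2 − (-0.6433)·29.62 = -64.15.
Precision τ = 1/σ² = 1/29.62² = 0.00114.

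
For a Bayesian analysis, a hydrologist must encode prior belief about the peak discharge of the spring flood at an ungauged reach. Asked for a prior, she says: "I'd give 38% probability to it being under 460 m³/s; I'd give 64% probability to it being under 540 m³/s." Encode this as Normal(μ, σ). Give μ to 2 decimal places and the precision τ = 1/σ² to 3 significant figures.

μ = 496.81, τ = 6.89e-05

For Normal(μ,σ), the p-quantile is μ + z_p·σ. Here z_{0.38} = -0.3055, z_{0.64} = 0.3585.
So 460 = μ − 0.3055σ and 540 = μ + 0.3585σ.
Subtracting: σ = (540 − 460)/(0.3585 − (-0.3055)) = 120.49.
Then μ = 460 − (-0.3055)·120.49 = 496.81.
Precision τ = 1/σ² = 1/120.5² = 6.89e-05.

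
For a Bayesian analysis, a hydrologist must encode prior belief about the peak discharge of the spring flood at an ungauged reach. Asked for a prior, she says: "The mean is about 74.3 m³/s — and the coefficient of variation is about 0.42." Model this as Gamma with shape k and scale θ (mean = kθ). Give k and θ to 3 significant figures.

For Gamma(k, scale θ): mean = kθ, variance = kθ², so CV = 1/√k.
CV = 0.42, hence k = 1/CV² = 5.67.
Then θ = mean/k = 74.3/5.67 = 13.1.

k ≈ 5.67, θ ≈ 13.1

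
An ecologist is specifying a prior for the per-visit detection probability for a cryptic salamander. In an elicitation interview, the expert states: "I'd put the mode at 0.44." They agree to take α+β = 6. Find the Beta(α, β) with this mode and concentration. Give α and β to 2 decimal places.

For α,β > 1 the Beta mode is (α−1)/(α+β−2). With α+β = 6, the mode is (α−1)/4.
Set (α−1)/4 = 0.44 → α = 1 + 0.44·4 = 2.76.
β = 6 − α = 3.24.

α = 2.76, β = 3.24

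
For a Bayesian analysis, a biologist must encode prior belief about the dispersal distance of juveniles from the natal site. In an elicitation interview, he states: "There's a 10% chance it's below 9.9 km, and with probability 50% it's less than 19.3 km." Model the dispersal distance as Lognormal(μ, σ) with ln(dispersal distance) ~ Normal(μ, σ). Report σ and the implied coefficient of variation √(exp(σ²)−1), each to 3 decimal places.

σ ≈ 0.521, CV ≈ 0.558

If T ~ Lognormal(μ,σ) then ln T ~ Normal(μ,σ), so the p-quantile of ln T is μ + z_p·σ.
ln(9.9) = 2.293 and ln(19.3) = 2.96; z_{0.1} = -1.282, z_{0.5} = 0.
σ = (2.96 − 2.293)/(0 − (-1.282)) = 0.521.
μ = 2.293 − (-1.282)·0.521 = 2.960.
CV = √(exp(σ²)−1) = √(exp(0.2713)−1) = 0.558.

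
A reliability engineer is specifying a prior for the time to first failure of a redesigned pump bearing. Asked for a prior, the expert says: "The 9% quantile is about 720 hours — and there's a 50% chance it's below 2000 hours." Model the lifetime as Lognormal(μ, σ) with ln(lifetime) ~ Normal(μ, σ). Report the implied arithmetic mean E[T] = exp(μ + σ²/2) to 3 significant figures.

E[T] ≈ 2670 hours

If T ~ Lognormal(μ,σ) then ln T ~ Normal(μ,σ), so the p-quantile of ln T is μ + z_p·σ.
ln(720) = 6.579 and ln(2000) = 7.601; z_{0.09} = -1.341, z_{0.5} = 0.
σ = (7.601 − 6.579)/(0 − (-1.341)) = 0.762.
μ = 6.579 − (-1.341)·0.762 = 7.601.
E[T] = exp(μ + σ²/2) = exp(7.601 + 0.2903) = 2670 hours.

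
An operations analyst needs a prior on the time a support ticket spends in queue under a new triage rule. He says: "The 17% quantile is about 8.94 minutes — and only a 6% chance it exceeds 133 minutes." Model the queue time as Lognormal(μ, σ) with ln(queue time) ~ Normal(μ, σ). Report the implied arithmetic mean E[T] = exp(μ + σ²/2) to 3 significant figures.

E[T] ≈ 44.5 minutes

If T ~ Lognormal(μ,σ) then ln T ~ Normal(μ,σ), so the p-quantile of ln T is μ + z_p·σ.
ln(8.94) = 2.191 and ln(133) = 4.89; z_{0.17} = -0.9542, z_{0.94} = 1.555.
σ = (4.89 − 2.191)/(1.555 − (-0.9542)) = 1.076.
μ = 2.191 − (-0.9542)·1.076 = 3.217.
E[T] = exp(μ + σ²/2) = exp(3.217 + 0.5790) = 44.5 minutes.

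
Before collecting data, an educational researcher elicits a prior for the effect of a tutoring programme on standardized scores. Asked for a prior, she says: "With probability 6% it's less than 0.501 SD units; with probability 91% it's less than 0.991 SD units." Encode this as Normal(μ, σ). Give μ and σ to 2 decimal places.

The p-quantile of Normal(μ,σ) is μ + z_p·σ, with z_{0.06} = -1.555 and z_{0.91} = 1.341.
Eliminate σ: μ = (z₂·x₁ − z₁·x₂)/(z₂ − z₁) = (1.341·0.501 − (-1.555)·0.991)/2.896 = 0.76.
Then σ = (x₂ − x₁)/(z₂ − z₁) = (0.991 − 0.501)/2.896 = 0.17.

μ = 0.76, σ = 0.17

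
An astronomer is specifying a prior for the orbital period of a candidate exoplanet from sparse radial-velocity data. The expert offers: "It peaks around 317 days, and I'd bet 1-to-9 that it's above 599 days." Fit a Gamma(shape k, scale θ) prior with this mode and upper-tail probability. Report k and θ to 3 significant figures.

k ≈ 5.72, θ ≈ 67.2

Gamma(k,θ) with k>1 has mode (k−1)θ, so θ = 317/(k−1).
Need P(X < 599) = 0.9 with θ tied to k this way. Start at k = 2, θ = 317: P(X<599) ≈ 0.563.
Too low — raise k to concentrate. Iterating converges to k ≈ 5.72.
Then θ = 317/(5.72−1) ≈ 67.2.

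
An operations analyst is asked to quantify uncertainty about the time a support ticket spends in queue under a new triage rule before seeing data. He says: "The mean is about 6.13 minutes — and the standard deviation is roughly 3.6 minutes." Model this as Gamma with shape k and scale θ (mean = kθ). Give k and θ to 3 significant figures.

For Gamma(k, scale θ): mean = kθ, variance = kθ², so CV = 1/√k.
CV = SD/mean = 3.6/6.13 = 0.5873, hence k = 1/CV² = 2.9.
Then θ = mean/k = 6.13/2.9 = 2.11.

k ≈ 2.9, θ ≈ 2.11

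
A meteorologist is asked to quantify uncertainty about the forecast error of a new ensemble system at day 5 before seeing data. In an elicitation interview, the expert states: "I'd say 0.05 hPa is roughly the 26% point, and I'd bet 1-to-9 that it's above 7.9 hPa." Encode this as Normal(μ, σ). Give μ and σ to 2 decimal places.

The p-quantile of Normal(μ,σ) is μ + z_p·σ, with z_{0.26} = -0.6433 and z_{0.9} = 1.282.
Eliminate σ: μ = (z₂·x₁ − z₁·x₂)/(z₂ − z₁) = (1.282·0.05 − (-0.6433)·7.9)/1.925 = 2.67.
Then σ = (x₂ − x₁)/(z₂ − z₁) = (7.9 − 0.05)/1.925 = 4.08.

μ = 2.67, σ = 4.08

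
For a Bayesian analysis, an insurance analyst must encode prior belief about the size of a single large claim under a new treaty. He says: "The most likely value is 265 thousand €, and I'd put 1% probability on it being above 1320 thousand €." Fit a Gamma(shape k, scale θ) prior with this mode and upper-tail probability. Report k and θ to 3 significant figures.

Gamma(k,θ) with k>1 has mode (k−1)θ, so θ = 265/(k−1).
Need P(X < 1320) = 0.99 with θ tied to k this way. Start at k = 2, θ = 265: P(X<1320) ≈ 0.959.
Too low — raise k to concentrate. Iterating converges to k ≈ 2.52.
Then θ = 265/(2.52−1) ≈ 174.

k ≈ 2.52, θ ≈ 174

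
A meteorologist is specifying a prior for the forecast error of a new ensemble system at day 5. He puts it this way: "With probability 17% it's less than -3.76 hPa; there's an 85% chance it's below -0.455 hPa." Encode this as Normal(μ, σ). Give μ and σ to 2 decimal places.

μ = -2.18, σ = 1.66

The p-quantile of Normal(μ,σ) is μ + z_p·σ, with z_{0.17} = -0.9542 and z_{0.85} = 1.036.
Eliminate σ: μ = (z₂·x₁ − z₁·x₂)/(z₂ − z₁) = (1.036·-3.76 − (-0.9542)·-0.455)/1.991 = -2.18.
Then σ = (x₂ − x₁)/(z₂ − z₁) = (-0.455 − -3.76)/1.991 = 1.66.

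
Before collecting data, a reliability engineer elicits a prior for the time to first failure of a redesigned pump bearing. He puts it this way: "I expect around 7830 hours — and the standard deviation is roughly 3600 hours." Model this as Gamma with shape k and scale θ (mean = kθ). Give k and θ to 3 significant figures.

k ≈ 4.73, θ ≈ 1660

For Gamma(k, scale θ): mean = kθ, variance = kθ², so CV = 1/√k.
CV = SD/mean = 3600/7830 = 0.4598, hence k = 1/CV² = 4.73.
Then θ = mean/k = 7830/4.73 = 1660.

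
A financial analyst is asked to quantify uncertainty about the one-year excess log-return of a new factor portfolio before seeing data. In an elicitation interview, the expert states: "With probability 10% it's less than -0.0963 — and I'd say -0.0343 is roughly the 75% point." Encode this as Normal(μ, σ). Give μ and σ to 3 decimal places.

μ = -0.056, σ = 0.032

For Normal(μ,σ), the p-quantile is μ + z_p·σ. Here z_{0.1} = -1.282, z_{0.75} = 0.6745.
So -0.0963 = μ − 1.282σ and -0.0343 = μ + 0.6745σ.
Subtracting: σ = (-0.0343 − -0.0963)/(0.6745 − (-1.282)) = 0.032.
Then μ = -0.0963 − (-1.282)·0.032 = -0.056.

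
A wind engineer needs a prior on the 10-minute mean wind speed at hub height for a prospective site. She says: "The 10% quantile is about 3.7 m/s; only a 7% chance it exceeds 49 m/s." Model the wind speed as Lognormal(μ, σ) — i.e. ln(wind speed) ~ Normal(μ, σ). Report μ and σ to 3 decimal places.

If T ~ Lognormal(μ,σ) then ln T ~ Normal(μ,σ), so the p-quantile of ln T is μ + z_p·σ.
ln(3.7) = 1.308 and ln(49) = 3.892; z_{0.1} = -1.282, z_{0.93} = 1.476.
σ = (3.892 − 1.308)/(1.476 − (-1.282)) = 0.937.
μ = 1.308 − (-1.282)·0.937 = 2.509.

μ ≈ 2.509, σ ≈ 0.937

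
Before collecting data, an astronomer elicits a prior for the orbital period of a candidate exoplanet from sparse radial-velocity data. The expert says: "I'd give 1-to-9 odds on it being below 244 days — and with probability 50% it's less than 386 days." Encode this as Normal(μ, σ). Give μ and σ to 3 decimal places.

For Normal(μ,σ), the p-quantile is μ + z_p·σ. Here z_{0.1} = -1.282, z_{0.5} = 0.
So 244 = μ − 1.282σ and 386 = μ + 0σ.
Subtracting: σ = (386 − 244)/(0 − (-1.282)) = 110.803.
Then μ = 244 − (-1.282)·110.803 = 386.000.

μ = 386.000, σ = 110.803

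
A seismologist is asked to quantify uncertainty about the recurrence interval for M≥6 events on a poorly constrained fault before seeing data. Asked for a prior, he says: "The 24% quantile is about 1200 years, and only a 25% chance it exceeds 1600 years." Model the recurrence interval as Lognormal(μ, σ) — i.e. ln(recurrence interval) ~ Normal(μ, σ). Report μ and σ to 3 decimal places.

μ ≈ 7.237, σ ≈ 0.208

If T ~ Lognormal(μ,σ) then ln T ~ Normal(μ,σ), so the p-quantile of ln T is μ + z_p·σ.
ln(1200) = 7.09 and ln(1600) = 7.378; z_{0.24} = -0.7063, z_{0.75} = 0.6745.
σ = (7.378 − 7.09)/(0.6745 − (-0.7063)) = 0.208.
μ = 7.09 − (-0.7063)·0.208 = 7.237.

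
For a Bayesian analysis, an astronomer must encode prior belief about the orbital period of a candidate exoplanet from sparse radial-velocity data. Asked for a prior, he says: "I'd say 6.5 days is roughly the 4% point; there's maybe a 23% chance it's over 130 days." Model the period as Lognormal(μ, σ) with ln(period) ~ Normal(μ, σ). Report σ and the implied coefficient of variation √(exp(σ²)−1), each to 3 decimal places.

σ ≈ 1.203, CV ≈ 1.804

If T ~ Lognormal(μ,σ) then ln T ~ Normal(μ,σ), so the p-quantile of ln T is μ + z_p·σ.
ln(6.5) = 1.872 and ln(130) = 4.868; z_{0.04} = -1.751, z_{0.77} = 0.7388.
σ = (4.868 − 1.872)/(0.7388 − (-1.751)) = 1.203.
μ = 1.872 − (-1.751)·1.203 = 3.978.
CV = √(exp(σ²)−1) = √(exp(1.4480)−1) = 1.804.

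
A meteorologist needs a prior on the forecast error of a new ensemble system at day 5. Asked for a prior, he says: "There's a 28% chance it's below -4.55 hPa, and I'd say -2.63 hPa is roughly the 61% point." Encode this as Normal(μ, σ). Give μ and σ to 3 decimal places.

For Normal(μ,σ), the p-quantile is μ + z_p·σ. Here z_{0.28} = -0.5828, z_{0.61} = 0.2793.
So -4.55 = μ − 0.5828σ and -2.63 = μ + 0.2793σ.
Subtracting: σ = (-2.63 − -4.55)/(0.2793 − (-0.5828)) = 2.227.
Then μ = -4.55 − (-0.5828)·2.227 = -3.252.

μ = -3.252, σ = 2.227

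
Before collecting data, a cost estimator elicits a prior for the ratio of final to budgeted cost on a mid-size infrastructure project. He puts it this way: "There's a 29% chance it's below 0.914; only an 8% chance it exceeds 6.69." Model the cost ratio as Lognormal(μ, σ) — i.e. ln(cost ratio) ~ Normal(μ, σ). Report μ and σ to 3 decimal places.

If T ~ Lognormal(μ,σ) then ln T ~ Normal(μ,σ), so the p-quantile of ln T is μ + z_p·σ.
ln(0.914) = -0.08992 and ln(6.69) = 1.901; z_{0.29} = -0.5534, z_{0.92} = 1.405.
σ = (1.901 − -0.08992)/(1.405 − (-0.5534)) = 1.016.
μ = -0.08992 − (-0.5534)·1.016 = 0.473.

μ ≈ 0.473, σ ≈ 1.016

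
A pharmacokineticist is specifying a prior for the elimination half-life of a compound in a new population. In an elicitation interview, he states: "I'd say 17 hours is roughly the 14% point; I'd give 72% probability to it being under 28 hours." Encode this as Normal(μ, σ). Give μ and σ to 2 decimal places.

μ = 24.15, σ = 6.61

The p-quantile of Normal(μ,σ) is μ + z_p·σ, with z_{0.14} = -1.08 and z_{0.72} = 0.5828.
Eliminate σ: μ = (z₂·x₁ − z₁·x₂)/(z₂ − z₁) = (0.5828·17 − (-1.08)·28)/1.663 = 24.15.
Then σ = (x₂ − x₁)/(z₂ − z₁) = (28 − 17)/1.663 = 6.61.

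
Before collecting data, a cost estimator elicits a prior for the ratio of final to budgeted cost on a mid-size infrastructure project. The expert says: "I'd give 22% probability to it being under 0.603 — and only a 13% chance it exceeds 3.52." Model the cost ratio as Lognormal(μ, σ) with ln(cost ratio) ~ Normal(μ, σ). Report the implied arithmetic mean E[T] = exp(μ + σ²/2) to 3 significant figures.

E[T] ≈ 1.9

If T ~ Lognormal(μ,σ) then ln T ~ Normal(μ,σ), so the p-quantile of ln T is μ + z_p·σ.
ln(0.603) = -0.5058 and ln(3.52) = 1.258; z_{0.22} = -0.7722, z_{0.87} = 1.126.
σ = (1.258 − -0.5058)/(1.126 − (-0.7722)) = 0.929.
μ = -0.5058 − (-0.7722)·0.929 = 0.212.
E[T] = exp(μ + σ²/2) = exp(0.212 + 0.4318) = 1.9.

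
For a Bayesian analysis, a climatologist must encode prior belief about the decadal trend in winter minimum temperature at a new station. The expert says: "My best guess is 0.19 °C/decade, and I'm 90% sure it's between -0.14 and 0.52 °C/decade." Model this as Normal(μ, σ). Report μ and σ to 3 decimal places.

A symmetric 90% interval runs μ ± z·σ with z = 1.645.
Half-width = 0.33, so σ = 0.33/1.645 = 0.201.
μ is the stated best guess, 0.190.

μ = 0.190, σ = 0.201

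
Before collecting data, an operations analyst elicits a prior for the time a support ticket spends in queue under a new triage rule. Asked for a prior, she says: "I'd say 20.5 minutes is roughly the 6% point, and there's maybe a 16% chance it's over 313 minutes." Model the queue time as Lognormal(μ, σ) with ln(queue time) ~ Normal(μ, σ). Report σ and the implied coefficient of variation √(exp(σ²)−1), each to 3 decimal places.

If T ~ Lognormal(μ,σ) then ln T ~ Normal(μ,σ), so the p-quantile of ln T is μ + z_p·σ.
ln(20.5) = 3.02 and ln(313) = 5.746; z_{0.06} = -1.555, z_{0.84} = 0.9945.
σ = (5.746 − 3.02)/(0.9945 − (-1.555)) = 1.069.
μ = 3.02 − (-1.555)·1.069 = 4.683.
CV = √(exp(σ²)−1) = √(exp(1.1433)−1) = 1.462.

σ ≈ 1.069, CV ≈ 1.462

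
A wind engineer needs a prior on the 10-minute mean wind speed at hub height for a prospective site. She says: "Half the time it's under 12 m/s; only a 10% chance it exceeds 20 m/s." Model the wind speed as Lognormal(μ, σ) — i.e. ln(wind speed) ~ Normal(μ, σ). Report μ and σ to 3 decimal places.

μ ≈ 2.485, σ ≈ 0.399

If T ~ Lognormal(μ,σ) then ln T ~ Normal(μ,σ), so the p-quantile of ln T is μ + z_p·σ.
ln(12) = 2.485 and ln(20) = 2.996; z_{0.5} = 0, z_{0.9} = 1.282.
σ = (2.996 − 2.485)/(1.282 − (0)) = 0.399.
μ = 2.485 − (0)·0.399 = 2.485.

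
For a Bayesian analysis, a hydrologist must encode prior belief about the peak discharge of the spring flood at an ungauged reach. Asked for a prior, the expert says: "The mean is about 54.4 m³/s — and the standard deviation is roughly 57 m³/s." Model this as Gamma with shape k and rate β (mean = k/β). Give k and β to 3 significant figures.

k ≈ 0.911, β ≈ 0.0167

For Gamma(k, rate β): mean = k/β, variance = k/β², so CV = 1/√k.
CV = SD/mean = 57/54.4 = 1.048, hence k = 1/CV² = 0.911.
Then β = k/mean = 0.911/54.4 = 0.0167.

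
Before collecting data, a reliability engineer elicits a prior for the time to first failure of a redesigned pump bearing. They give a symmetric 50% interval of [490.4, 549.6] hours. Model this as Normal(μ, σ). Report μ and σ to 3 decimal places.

A symmetric 50% interval runs μ ± z·σ with z = 0.6745.
Half-width = 29.6, so σ = 29.6/0.6745 = 43.885.
μ is the interval midpoint, 520.000.

μ = 520.000, σ = 43.885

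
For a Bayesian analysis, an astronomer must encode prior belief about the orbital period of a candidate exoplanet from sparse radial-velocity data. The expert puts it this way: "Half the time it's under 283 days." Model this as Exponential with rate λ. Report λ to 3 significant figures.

λ ≈ 0.00245

Exponential median = ln 2 / λ, so λ = ln 2 / 283.0 = 0.00245.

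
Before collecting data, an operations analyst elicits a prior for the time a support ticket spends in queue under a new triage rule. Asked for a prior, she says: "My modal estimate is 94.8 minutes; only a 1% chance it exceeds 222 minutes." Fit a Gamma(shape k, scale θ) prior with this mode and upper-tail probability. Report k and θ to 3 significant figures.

k ≈ 7.57, θ ≈ 14.4

Gamma(k,θ) with k>1 has mode (k−1)θ, so θ = 94.8/(k−1).
Need P(X < 222) = 0.99 with θ tied to k this way. Start at k = 2, θ = 94.8: P(X<222) ≈ 0.679.
Too low — raise k to concentrate. Iterating converges to k ≈ 7.57.
Then θ = 94.8/(7.57−1) ≈ 14.4.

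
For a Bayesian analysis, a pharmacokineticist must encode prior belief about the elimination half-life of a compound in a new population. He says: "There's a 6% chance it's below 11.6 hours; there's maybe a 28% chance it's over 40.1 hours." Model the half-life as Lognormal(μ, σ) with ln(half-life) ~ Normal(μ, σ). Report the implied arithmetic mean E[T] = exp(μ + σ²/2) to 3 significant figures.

If T ~ Lognormal(μ,σ) then ln T ~ Normal(μ,σ), so the p-quantile of ln T is μ + z_p·σ.
ln(11.6) = 2.451 and ln(40.1) = 3.691; z_{0.06} = -1.555, z_{0.72} = 0.5828.
σ = (3.691 − 2.451)/(0.5828 − (-1.555)) = 0.580.
μ = 2.451 − (-1.555)·0.580 = 3.353.
E[T] = exp(μ + σ²/2) = exp(3.353 + 0.1684) = 33.8 hours.

E[T] ≈ 33.8 hours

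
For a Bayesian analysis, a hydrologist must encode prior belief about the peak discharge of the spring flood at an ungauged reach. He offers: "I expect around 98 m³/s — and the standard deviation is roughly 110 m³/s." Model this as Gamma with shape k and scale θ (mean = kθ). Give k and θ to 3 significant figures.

For Gamma(k, scale θ): mean = kθ, variance = kθ², so CV = 1/√k.
CV = SD/mean = 110/98 = 1.122, hence k = 1/CV² = 0.794.
Then θ = mean/k = 98/0.794 = 123.

k ≈ 0.794, θ ≈ 123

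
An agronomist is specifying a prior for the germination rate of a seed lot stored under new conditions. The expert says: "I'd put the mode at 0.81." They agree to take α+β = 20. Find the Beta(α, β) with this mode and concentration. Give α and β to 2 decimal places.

For α,β > 1 the Beta mode is (α−1)/(α+β−2). With α+β = 20, the mode is (α−1)/18.
Set (α−1)/18 = 0.81 → α = 1 + 0.81·18 = 15.58.
β = 20 − α = 4.42.

α = 15.58, β = 4.42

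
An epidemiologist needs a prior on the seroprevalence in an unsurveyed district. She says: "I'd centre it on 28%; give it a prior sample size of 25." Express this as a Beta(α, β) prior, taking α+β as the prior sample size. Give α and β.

α = 7, β = 18

Under the effective-sample-size interpretation, Beta(α, β) has prior mean α/(α+β) and prior sample size α+β.
So α+β = 25 and α/(α+β) = 0.28, giving α = 0.28·25 = 7 and β = 25 − 7 = 18.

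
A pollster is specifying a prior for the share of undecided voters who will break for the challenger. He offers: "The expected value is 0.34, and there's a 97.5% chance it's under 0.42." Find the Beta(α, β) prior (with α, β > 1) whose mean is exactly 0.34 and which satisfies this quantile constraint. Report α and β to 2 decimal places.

α ≈ 47.85, β ≈ 92.89

With mean 0.34 fixed, write α = 0.34s, β = 0.66s where s = α+β.
Need P(θ < 0.42) = 0.975 under Beta(0.34s, 0.66s). Normal approximation: (q−m)/√(m(1−m)/s) ≈ z_{0.975} = 1.96, so s ≈ 0.34·0.66·(1.96)²/(0.42−0.34)² = 134.7.
At s = 134.7: P(θ<0.42) ≈ 0.972. Adjusting to match 0.975 gives s ≈ 140.74.
So α = 0.34·140.74 ≈ 47.85, β = 0.66·140.74 ≈ 92.89.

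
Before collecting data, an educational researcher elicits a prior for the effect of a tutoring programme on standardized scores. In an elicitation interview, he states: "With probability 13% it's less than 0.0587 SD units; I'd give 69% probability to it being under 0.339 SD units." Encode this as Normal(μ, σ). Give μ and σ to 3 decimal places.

μ = 0.253, σ = 0.173

The p-quantile of Normal(μ,σ) is μ + z_p·σ, with z_{0.13} = -1.126 and z_{0.69} = 0.4959.
Eliminate σ: μ = (z₂·x₁ − z₁·x₂)/(z₂ − z₁) = (0.4959·0.0587 − (-1.126)·0.339)/1.622 = 0.253.
Then σ = (x₂ − x₁)/(z₂ − z₁) = (0.339 − 0.0587)/1.622 = 0.173.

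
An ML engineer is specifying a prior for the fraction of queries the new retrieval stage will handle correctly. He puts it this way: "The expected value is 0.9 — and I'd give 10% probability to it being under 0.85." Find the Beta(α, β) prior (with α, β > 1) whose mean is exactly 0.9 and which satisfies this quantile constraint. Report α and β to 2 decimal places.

α ≈ 57.30, β ≈ 6.37

With mean 0.9 fixed, write α = 0.9s, β = 0.1s where s = α+β.
Need P(θ < 0.85) = 0.1 under Beta(0.9s, 0.1s). Normal approximation: (q−m)/√(m(1−m)/s) ≈ z_{0.1} = -1.28, so s ≈ 0.9·0.1·(-1.28)²/(0.85−0.9)² = 59.1.
At s = 59.1: P(θ<0.85) ≈ 0.107. Adjusting to match 0.1 gives s ≈ 63.67.
So α = 0.9·63.67 ≈ 57.30, β = 0.1·63.67 ≈ 6.37.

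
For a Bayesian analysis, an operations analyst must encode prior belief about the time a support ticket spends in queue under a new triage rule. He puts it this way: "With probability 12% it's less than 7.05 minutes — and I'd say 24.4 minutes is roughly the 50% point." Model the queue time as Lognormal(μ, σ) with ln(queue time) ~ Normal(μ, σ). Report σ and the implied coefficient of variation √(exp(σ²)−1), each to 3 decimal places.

σ ≈ 1.057, CV ≈ 1.433

If T ~ Lognormal(μ,σ) then ln T ~ Normal(μ,σ), so the p-quantile of ln T is μ + z_p·σ.
ln(7.05) = 1.953 and ln(24.4) = 3.195; z_{0.12} = -1.175, z_{0.5} = 0.
σ = (3.195 − 1.953)/(0 − (-1.175)) = 1.057.
μ = 1.953 − (-1.175)·1.057 = 3.195.
CV = √(exp(σ²)−1) = √(exp(1.1165)−1) = 1.433.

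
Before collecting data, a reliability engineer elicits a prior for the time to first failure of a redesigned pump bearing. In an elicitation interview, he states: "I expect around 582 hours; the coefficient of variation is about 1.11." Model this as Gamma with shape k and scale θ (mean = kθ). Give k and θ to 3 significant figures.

For Gamma(k, scale θ): mean = kθ, variance = kθ², so CV = 1/√k.
CV = 1.11, hence k = 1/CV² = 0.812.
Then θ = mean/k = 582/0.812 = 717.

k ≈ 0.812, θ ≈ 717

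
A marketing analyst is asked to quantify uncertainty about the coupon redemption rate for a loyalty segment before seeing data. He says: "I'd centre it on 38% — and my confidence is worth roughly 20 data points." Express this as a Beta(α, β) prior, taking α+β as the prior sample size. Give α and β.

α = 7.6, β = 12.4

Under the effective-sample-size interpretation, Beta(α, β) has prior mean α/(α+β) and prior sample size α+β.
So α+β = 20 and α/(α+β) = 0.38, giving α = 0.38·20 = 7.6 and β = 20 − 7.6 = 12.4.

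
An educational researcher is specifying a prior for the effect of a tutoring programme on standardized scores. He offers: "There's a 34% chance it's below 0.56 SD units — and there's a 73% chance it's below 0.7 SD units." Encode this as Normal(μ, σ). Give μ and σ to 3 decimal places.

The p-quantile of Normal(μ,σ) is μ + z_p·σ, with z_{0.34} = -0.4125 and z_{0.73} = 0.6128.
Eliminate σ: μ = (z₂·x₁ − z₁·x₂)/(z₂ − z₁) = (0.6128·0.56 − (-0.4125)·0.7)/1.025 = 0.616.
Then σ = (x₂ − x₁)/(z₂ − z₁) = (0.7 − 0.56)/1.025 = 0.137.

μ = 0.616, σ = 0.137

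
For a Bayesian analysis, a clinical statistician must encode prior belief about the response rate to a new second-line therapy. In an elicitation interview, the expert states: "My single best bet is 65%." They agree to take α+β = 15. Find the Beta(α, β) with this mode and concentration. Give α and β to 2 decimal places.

α = 9.45, β = 5.55

For α,β > 1 the Beta mode is (α−1)/(α+β−2). With α+β = 15, the mode is (α−1)/13.
Set (α−1)/13 = 0.65 → α = 1 + 0.65·13 = 9.45.
β = 15 − α = 5.55.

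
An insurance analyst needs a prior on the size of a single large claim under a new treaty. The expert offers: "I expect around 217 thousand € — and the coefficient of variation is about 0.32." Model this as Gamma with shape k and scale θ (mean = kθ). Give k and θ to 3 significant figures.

For Gamma(k, scale θ): mean = kθ, variance = kθ², so CV = 1/√k.
CV = 0.32, hence k = 1/CV² = 9.77.
Then θ = mean/k = 217/9.77 = 22.2.

k ≈ 9.77, θ ≈ 22.2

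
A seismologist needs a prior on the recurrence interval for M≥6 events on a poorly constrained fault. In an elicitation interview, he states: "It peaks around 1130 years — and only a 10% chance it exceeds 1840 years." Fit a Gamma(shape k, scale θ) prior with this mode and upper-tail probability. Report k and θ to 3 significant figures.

Gamma(k,θ) with k>1 has mode (k−1)θ, so θ = 1130/(k−1).
Need P(X < 1840) = 0.9 with θ tied to k this way. Start at k = 2, θ = 1130: P(X<1840) ≈ 0.484.
Too low — raise k to concentrate. Iterating converges to k ≈ 8.92.
Then θ = 1130/(8.92−1) ≈ 143.

k ≈ 8.92, θ ≈ 143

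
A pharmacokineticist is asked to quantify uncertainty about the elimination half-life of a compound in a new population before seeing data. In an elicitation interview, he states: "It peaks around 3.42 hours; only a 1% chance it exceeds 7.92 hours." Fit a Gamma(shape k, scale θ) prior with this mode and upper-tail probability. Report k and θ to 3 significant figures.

Gamma(k,θ) with k>1 has mode (k−1)θ, so θ = 3.42/(k−1).
Need P(X < 7.92) = 0.99 with θ tied to k this way. Start at k = 2, θ = 3.42: P(X<7.92) ≈ 0.673.
Too low — raise k to concentrate. Iterating converges to k ≈ 7.77.
Then θ = 3.42/(7.77−1) ≈ 0.506.

k ≈ 7.77, θ ≈ 0.506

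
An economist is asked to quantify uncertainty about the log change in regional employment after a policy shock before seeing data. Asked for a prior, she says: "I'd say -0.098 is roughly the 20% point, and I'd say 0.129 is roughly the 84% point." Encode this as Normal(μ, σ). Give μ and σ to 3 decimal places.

μ = 0.006, σ = 0.124

The p-quantile of Normal(μ,σ) is μ + z_p·σ, with z_{0.2} = -0.8416 and z_{0.84} = 0.9945.
Eliminate σ: μ = (z₂·x₁ − z₁·x₂)/(z₂ − z₁) = (0.9945·-0.098 − (-0.8416)·0.129)/1.836 = 0.006.
Then σ = (x₂ − x₁)/(z₂ − z₁) = (0.129 − -0.098)/1.836 = 0.124.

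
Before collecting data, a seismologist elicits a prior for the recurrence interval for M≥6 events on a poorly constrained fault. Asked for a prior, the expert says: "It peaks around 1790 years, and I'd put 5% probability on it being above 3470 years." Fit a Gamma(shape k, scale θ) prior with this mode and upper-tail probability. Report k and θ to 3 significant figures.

k ≈ 7.34, θ ≈ 282

Gamma(k,θ) with k>1 has mode (k−1)θ, so θ = 1790/(k−1).
Need P(X < 3470) = 0.95 with θ tied to k this way. Start at k = 2, θ = 1790: P(X<3470) ≈ 0.577.
Too low — raise k to concentrate. Iterating converges to k ≈ 7.34.
Then θ = 1790/(7.34−1) ≈ 282.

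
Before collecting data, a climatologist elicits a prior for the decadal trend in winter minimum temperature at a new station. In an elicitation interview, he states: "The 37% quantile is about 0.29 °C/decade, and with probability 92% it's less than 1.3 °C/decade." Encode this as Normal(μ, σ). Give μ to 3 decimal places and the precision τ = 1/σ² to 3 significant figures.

μ = 0.483, τ = 2.96

For Normal(μ,σ), the p-quantile is μ + z_p·σ. Here z_{0.37} = -0.3319, z_{0.92} = 1.405.
So 0.29 = μ − 0.3319σ and 1.3 = μ + 1.405σ.
Subtracting: σ = (1.3 − 0.29)/(1.405 − (-0.3319)) = 0.581.
Then μ = 0.29 − (-0.3319)·0.581 = 0.483.
Precision τ = 1/σ² = 1/0.5815² = 2.96.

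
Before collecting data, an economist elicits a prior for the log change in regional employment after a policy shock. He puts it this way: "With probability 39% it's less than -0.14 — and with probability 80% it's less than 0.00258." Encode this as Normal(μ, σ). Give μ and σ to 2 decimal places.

μ = -0.10, σ = 0.13

For Normal(μ,σ), the p-quantile is μ + z_p·σ. Here z_{0.39} = -0.2793, z_{0.8} = 0.8416.
So -0.14 = μ − 0.2793σ and 0.00258 = μ + 0.8416σ.
Subtracting: σ = (0.00258 − -0.14)/(0.8416 − (-0.2793)) = 0.13.
Then μ = -0.14 − (-0.2793)·0.13 = -0.10.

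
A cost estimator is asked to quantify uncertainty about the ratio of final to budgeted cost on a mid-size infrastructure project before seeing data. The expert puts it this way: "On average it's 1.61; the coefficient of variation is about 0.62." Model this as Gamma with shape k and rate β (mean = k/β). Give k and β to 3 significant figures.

For Gamma(k, rate β): mean = k/β, variance = k/β², so CV = 1/√k.
CV = 0.62, hence k = 1/CV² = 2.6.
Then β = k/mean = 2.6/1.61 = 1.62.

k ≈ 2.6, β ≈ 1.62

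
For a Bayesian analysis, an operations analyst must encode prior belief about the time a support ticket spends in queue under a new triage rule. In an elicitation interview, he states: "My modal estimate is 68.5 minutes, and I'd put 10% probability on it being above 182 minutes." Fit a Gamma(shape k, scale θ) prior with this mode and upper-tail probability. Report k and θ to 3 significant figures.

Gamma(k,θ) with k>1 has mode (k−1)θ, so θ = 68.5/(k−1).
Need P(X < 182) = 0.9 with θ tied to k this way. Start at k = 2, θ = 68.5: P(X<182) ≈ 0.743.
Too low — raise k to concentrate. Iterating converges to k ≈ 3.01.
Then θ = 68.5/(3.01−1) ≈ 34.1.

k ≈ 3.01, θ ≈ 34.1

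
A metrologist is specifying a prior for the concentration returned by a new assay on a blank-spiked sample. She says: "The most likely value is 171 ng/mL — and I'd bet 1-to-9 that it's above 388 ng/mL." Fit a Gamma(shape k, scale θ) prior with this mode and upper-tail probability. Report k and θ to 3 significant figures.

k ≈ 3.86, θ ≈ 59.7

Gamma(k,θ) with k>1 has mode (k−1)θ, so θ = 171/(k−1).
Need P(X < 388) = 0.9 with θ tied to k this way. Start at k = 2, θ = 171: P(X<388) ≈ 0.662.
Too low — raise k to concentrate. Iterating converges to k ≈ 3.86.
Then θ = 171/(3.86−1) ≈ 59.7.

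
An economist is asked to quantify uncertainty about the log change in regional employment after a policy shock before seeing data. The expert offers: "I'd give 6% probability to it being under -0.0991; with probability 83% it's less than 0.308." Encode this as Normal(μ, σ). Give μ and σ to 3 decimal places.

For Normal(μ,σ), the p-quantile is μ + z_p·σ. Here z_{0.06} = -1.555, z_{0.83} = 0.9542.
So -0.0991 = μ − 1.555σ and 0.308 = μ + 0.9542σ.
Subtracting: σ = (0.308 − -0.0991)/(0.9542 − (-1.555)) = 0.162.
Then μ = -0.0991 − (-1.555)·0.162 = 0.153.

μ = 0.153, σ = 0.162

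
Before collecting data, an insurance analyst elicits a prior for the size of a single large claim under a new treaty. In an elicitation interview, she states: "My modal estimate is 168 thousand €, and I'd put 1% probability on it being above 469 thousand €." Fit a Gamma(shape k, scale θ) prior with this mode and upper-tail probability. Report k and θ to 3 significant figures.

Gamma(k,θ) with k>1 has mode (k−1)θ, so θ = 168/(k−1).
Need P(X < 469) = 0.99 with θ tied to k this way. Start at k = 2, θ = 168: P(X<469) ≈ 0.767.
Too low — raise k to concentrate. Iterating converges to k ≈ 5.34.
Then θ = 168/(5.34−1) ≈ 38.7.

k ≈ 5.34, θ ≈ 38.7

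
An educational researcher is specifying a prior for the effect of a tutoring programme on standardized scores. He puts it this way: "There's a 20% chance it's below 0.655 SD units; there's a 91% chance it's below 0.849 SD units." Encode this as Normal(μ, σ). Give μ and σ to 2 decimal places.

μ = 0.73, σ = 0.09

For Normal(μ,σ), the p-quantile is μ + z_p·σ. Here z_{0.2} = -0.8416, z_{0.91} = 1.341.
So 0.655 = μ − 0.8416σ and 0.849 = μ + 1.341σ.
Subtracting: σ = (0.849 − 0.655)/(1.341 − (-0.8416)) = 0.09.
Then μ = 0.655 − (-0.8416)·0.09 = 0.73.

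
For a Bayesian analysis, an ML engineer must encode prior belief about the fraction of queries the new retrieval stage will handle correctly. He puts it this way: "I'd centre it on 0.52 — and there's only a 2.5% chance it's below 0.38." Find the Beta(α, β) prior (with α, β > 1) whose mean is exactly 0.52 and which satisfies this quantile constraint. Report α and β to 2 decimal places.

α ≈ 24.97, β ≈ 23.05

With mean 0.52 fixed, write α = 0.52s, β = 0.48s where s = α+β.
Need P(θ < 0.38) = 0.025 under Beta(0.52s, 0.48s). Normal approximation: (q−m)/√(m(1−m)/s) ≈ z_{0.025} = -1.96, so s ≈ 0.52·0.48·(-1.96)²/(0.38−0.52)² = 48.9.
At s = 48.9: P(θ<0.38) ≈ 0.024. Adjusting to match 0.025 gives s ≈ 48.02.
So α = 0.52·48.02 ≈ 24.97, β = 0.48·48.02 ≈ 23.05.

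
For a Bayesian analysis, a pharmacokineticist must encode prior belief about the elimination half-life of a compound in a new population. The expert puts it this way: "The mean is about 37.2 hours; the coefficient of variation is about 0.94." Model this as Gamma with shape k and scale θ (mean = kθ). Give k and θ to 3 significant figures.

For Gamma(k, scale θ): mean = kθ, variance = kθ², so CV = 1/√k.
CV = 0.94, hence k = 1/CV² = 1.13.
Then θ = mean/k = 37.2/1.13 = 32.9.

k ≈ 1.13, θ ≈ 32.9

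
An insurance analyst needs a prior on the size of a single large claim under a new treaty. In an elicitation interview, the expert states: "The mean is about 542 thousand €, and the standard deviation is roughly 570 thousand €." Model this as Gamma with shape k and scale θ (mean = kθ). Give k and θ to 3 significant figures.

k ≈ 0.904, θ ≈ 599

For Gamma(k, scale θ): mean = kθ, variance = kθ², so CV = 1/√k.
CV = SD/mean = 570/542 = 1.052, hence k = 1/CV² = 0.904.
Then θ = mean/k = 542/0.904 = 599.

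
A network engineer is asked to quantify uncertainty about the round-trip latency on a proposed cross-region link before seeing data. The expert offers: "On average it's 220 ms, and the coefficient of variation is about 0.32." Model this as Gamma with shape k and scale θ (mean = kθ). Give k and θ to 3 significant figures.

k ≈ 9.77, θ ≈ 22.5

For Gamma(k, scale θ): mean = kθ, variance = kθ², so CV = 1/√k.
CV = 0.32, hence k = 1/CV² = 9.77.
Then θ = mean/k = 220/9.77 = 22.5.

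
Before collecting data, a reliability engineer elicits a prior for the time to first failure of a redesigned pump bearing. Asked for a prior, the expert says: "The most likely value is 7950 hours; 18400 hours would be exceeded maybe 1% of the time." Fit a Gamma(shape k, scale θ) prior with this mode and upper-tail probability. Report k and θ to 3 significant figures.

Gamma(k,θ) with k>1 has mode (k−1)θ, so θ = 7950/(k−1).
Need P(X < 18400) = 0.99 with θ tied to k this way. Start at k = 2, θ = 7950: P(X<18400) ≈ 0.672.
Too low — raise k to concentrate. Iterating converges to k ≈ 7.78.
Then θ = 7950/(7.78−1) ≈ 1170.

k ≈ 7.78, θ ≈ 1170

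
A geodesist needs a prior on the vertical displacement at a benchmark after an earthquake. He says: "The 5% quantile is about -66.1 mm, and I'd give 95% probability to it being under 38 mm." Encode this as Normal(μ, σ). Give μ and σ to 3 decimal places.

The p-quantile of Normal(μ,σ) is μ + z_p·σ, with z_{0.05} = -1.645 and z_{0.95} = 1.645.
Eliminate σ: μ = (z₂·x₁ − z₁·x₂)/(z₂ − z₁) = (1.645·-66.1 − (-1.645)·38)/3.29 = -14.050.
Then σ = (x₂ − x₁)/(z₂ − z₁) = (38 − -66.1)/3.29 = 31.644.

μ = -14.050, σ = 31.644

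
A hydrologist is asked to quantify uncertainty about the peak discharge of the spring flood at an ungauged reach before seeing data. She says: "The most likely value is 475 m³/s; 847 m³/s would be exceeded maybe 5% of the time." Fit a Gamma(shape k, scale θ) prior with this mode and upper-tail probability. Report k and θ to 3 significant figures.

Gamma(k,θ) with k>1 has mode (k−1)θ, so θ = 475/(k−1).
Need P(X < 847) = 0.95 with θ tied to k this way. Start at k = 2, θ = 475: P(X<847) ≈ 0.532.
Too low — raise k to concentrate. Iterating converges to k ≈ 9.33.
Then θ = 475/(9.33−1) ≈ 57.

k ≈ 9.33, θ ≈ 57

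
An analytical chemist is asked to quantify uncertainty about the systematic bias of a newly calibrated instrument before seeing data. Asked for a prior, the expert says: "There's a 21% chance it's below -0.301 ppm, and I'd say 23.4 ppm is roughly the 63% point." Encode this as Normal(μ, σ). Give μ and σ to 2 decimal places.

μ = 16.49, σ = 20.82

For Normal(μ,σ), the p-quantile is μ + z_p·σ. Here z_{0.21} = -0.8064, z_{0.63} = 0.3319.
So -0.301 = μ − 0.8064σ and 23.4 = μ + 0.3319σ.
Subtracting: σ = (23.4 − -0.301)/(0.3319 − (-0.8064)) = 20.82.
Then μ = -0.301 − (-0.8064)·20.82 = 16.49.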